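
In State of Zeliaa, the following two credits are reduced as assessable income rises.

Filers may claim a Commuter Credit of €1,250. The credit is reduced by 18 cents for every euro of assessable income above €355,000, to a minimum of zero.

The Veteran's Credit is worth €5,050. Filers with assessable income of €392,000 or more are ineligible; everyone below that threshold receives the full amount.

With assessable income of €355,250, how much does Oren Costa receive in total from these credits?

Commuter Credit: 18% of the €250 excess over €355,000 is €45; credit = €1,250 − €45 = €1,205.
Veteran's Credit: €355,250 is below the €392,000 cutoff, so the full €5,050 applies.
Total: €1,205 + €5,050 = €6,255.

€6,255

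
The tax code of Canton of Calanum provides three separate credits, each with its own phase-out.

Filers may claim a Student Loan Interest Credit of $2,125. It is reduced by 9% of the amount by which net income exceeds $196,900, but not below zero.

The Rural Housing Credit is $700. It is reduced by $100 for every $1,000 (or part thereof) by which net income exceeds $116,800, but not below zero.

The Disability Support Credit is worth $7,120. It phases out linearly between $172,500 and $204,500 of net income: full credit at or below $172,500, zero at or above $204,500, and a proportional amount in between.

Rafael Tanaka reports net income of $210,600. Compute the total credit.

Student Loan Interest Credit: 9% of the $13,700 excess over $196,900 is $1,233; credit = $2,125 − $1,233 = $892.
Rural Housing Credit: income exceeds $116,800 by $93,800 → 94 increments × $100 = $9,400 ≥ base, so the credit is $0.
Disability Support Credit: $210,600 is at or above $204,500, so the credit is $0.
Total: $892 + $0 + $0 = $892.

$892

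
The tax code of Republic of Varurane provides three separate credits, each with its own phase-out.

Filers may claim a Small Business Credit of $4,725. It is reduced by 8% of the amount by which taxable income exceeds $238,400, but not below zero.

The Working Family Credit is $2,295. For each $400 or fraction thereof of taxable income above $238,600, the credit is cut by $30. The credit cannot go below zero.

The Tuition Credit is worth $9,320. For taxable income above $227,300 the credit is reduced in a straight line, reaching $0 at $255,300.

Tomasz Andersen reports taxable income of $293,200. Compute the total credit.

$341

Small Business Credit: 8% of the $54,800 excess over $238,400 is $4,384; credit = $4,725 − $4,384 = $341.
Working Family Credit: income exceeds $238,600 by $54,600 → 137 increments × $30 = $4,110 ≥ base, so the credit is $0.
Tuition Credit: $293,200 is at or above $255,300, so the credit is $0.
Total: $341 + $0 + $0 = $341.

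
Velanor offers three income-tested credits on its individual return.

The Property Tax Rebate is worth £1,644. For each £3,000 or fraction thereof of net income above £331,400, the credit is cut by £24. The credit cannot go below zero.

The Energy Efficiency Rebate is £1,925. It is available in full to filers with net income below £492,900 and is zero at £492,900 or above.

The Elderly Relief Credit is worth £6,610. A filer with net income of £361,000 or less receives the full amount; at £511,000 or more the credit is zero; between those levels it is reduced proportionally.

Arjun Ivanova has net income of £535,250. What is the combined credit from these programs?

Property Tax Rebate: income exceeds £331,400 by £203,850, which is 68 full-or-partial £3,000 increments; reduction = 68 × £24 = £1,632, leaving £12.
Energy Efficiency Rebate: £535,250 meets or exceeds the £492,900 cutoff, so the credit is £0.
Elderly Relief Credit: £535,250 is at or above £511,000, so the credit is £0.
Total: £12 + £0 + £0 = £12.

£12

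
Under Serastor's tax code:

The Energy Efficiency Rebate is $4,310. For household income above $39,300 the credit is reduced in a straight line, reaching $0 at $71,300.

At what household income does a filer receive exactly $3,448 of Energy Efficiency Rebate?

$45,700

$3,448 is 3,448/4,310 of the full $4,310, so 862/4,310 of the $32,000 range has been used: income = $39,300 + $32,000 × 862/4,310 = $45,700.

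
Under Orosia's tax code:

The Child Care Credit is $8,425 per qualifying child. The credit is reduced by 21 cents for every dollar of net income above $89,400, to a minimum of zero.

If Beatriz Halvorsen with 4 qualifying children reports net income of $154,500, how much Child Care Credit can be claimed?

$20,029

Child Care Credit: base = 4 × $8,425 = $33,700. 21% of the $65,100 excess over $89,400 is $13,671; credit = $33,700 − $13,671 = $20,029.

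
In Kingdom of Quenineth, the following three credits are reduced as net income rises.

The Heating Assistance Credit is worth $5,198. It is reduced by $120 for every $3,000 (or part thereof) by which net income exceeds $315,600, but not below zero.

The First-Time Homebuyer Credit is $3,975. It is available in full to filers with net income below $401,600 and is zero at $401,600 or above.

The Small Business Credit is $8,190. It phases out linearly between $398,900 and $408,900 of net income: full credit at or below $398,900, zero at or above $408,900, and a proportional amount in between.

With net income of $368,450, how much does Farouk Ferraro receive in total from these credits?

$15,203

Heating Assistance Credit: income exceeds $315,600 by $52,850, which is 18 full-or-partial $3,000 increments; reduction = 18 × $120 = $2,160, leaving $3,038.
First-Time Homebuyer Credit: $368,450 is below the $401,600 cutoff, so the full $3,975 applies.
Small Business Credit: $368,450 is at or below the $398,900 threshold, so the full $8,190 applies.
Total: $3,038 + $3,975 + $8,190 = $15,203.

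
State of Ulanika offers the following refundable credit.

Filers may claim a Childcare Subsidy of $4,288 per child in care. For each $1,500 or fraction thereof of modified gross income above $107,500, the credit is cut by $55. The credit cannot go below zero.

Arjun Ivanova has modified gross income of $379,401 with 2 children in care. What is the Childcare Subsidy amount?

Childcare Subsidy: base = 2 × $4,288 = $8,576. income exceeds $107,500 by $271,901 → 182 increments × $55 = $10,010 ≥ base, so the credit is $0.

$0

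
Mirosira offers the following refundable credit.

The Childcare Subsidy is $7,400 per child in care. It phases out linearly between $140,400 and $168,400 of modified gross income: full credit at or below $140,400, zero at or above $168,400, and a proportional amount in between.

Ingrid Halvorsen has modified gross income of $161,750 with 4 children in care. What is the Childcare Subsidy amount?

Childcare Subsidy: base = 4 × $7,400 = $29,600. $161,750 is $21,350 into a $28,000 phase-out range, leaving 6,650/28,000 of the credit: $29,600 × 6,650/28,000 = $7,030.

$7,030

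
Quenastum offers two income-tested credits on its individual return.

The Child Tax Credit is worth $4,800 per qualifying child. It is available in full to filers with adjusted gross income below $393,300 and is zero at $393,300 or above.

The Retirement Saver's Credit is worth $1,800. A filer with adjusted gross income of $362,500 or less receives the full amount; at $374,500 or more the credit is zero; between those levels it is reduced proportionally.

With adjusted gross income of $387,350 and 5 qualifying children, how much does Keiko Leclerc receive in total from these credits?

Child Tax Credit: base = 5 × $4,800 = $24,000. $387,350 is below the $393,300 cutoff, so the full $24,000 applies.
Retirement Saver's Credit: $387,350 is at or above $374,500, so the credit is $0.
Total: $24,000 + $0 = $24,000.

$24,000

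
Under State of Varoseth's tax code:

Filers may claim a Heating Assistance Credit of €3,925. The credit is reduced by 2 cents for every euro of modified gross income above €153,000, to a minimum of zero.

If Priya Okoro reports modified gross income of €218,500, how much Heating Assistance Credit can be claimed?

Heating Assistance Credit: 2% of the €65,500 excess over €153,000 is €1,310; credit = €3,925 − €1,310 = €2,615.

€2,615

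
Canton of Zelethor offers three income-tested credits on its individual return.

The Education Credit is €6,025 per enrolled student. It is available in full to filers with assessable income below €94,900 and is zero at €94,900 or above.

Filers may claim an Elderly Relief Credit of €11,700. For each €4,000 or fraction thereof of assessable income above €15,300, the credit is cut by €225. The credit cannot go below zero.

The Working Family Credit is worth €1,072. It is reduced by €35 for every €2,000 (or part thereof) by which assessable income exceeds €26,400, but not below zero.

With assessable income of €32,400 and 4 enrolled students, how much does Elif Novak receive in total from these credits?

€35,642

Education Credit: base = 4 × €6,025 = €24,100. €32,400 is below the €94,900 cutoff, so the full €24,100 applies.
Elderly Relief Credit: income exceeds €15,300 by €17,100, which is 5 full-or-partial €4,000 increments; reduction = 5 × €225 = €1,125, leaving €10,575.
Working Family Credit: income exceeds €26,400 by €6,000, which is 3 full-or-partial €2,000 increments; reduction = 3 × €35 = €105, leaving €967.
Total: €24,100 + €10,575 + €967 = €35,642.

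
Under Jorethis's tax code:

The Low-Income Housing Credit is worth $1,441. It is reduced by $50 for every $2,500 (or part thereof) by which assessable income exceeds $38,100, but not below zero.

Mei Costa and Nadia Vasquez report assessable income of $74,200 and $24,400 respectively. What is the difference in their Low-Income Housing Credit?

Mei ($74,200): Low-Income Housing Credit: income exceeds $38,100 by $36,100, which is 15 full-or-partial $2,500 increments; reduction = 15 × $50 = $750, leaving $691.
Nadia ($24,400): Low-Income Housing Credit: $24,400 is at or below the $38,100 threshold, so the full $1,441 applies.
Difference: |$691 − $1,441| = $750.

$750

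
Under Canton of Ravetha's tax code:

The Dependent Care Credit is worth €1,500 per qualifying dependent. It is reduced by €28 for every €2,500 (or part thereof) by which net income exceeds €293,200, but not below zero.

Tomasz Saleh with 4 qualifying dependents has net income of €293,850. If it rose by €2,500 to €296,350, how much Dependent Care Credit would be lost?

At €293,850 — base = 4 × €1,500 = €6,000. income exceeds €293,200 by €650, which is 1 full-or-partial €2,500 increment; reduction = 1 × €28 = €28, leaving €5,972.
At €296,350 — base = 4 × €1,500 = €6,000. income exceeds €293,200 by €3,150, which is 2 full-or-partial €2,500 increments; reduction = 2 × €28 = €56, leaving €5,944.
Lost: €5,972 − €5,944 = €28.

€28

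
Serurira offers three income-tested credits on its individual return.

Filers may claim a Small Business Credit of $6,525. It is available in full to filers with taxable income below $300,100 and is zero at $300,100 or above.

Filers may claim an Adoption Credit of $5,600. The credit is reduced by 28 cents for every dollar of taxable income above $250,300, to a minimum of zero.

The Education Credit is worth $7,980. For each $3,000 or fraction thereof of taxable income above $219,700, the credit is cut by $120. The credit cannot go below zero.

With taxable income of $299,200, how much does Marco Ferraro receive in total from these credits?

$11,265

Small Business Credit: $299,200 is below the $300,100 cutoff, so the full $6,525 applies.
Adoption Credit: 28% of the $48,900 excess over $250,300 is $13,692 ≥ base, so the credit is $0.
Education Credit: income exceeds $219,700 by $79,500, which is 27 full-or-partial $3,000 increments; reduction = 27 × $120 = $3,240, leaving $4,740.
Total: $6,525 + $0 + $4,740 = $11,265.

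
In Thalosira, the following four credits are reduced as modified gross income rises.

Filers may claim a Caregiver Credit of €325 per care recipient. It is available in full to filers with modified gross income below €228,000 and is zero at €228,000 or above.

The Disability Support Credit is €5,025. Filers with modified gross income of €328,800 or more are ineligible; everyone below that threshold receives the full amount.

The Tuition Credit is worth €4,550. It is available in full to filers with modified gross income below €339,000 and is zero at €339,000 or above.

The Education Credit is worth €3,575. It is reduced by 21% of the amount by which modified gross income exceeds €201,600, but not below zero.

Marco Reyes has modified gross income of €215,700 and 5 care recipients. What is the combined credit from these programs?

Caregiver Credit: base = 5 × €325 = €1,625. €215,700 is below the €228,000 cutoff, so the full €1,625 applies.
Disability Support Credit: €215,700 is below the €328,800 cutoff, so the full €5,025 applies.
Tuition Credit: €215,700 is below the €339,000 cutoff, so the full €4,550 applies.
Education Credit: 21% of the €14,100 excess over €201,600 is €2,961; credit = €3,575 − €2,961 = €614.
Total: €1,625 + €5,025 + €4,550 + €614 = €11,814.

€11,814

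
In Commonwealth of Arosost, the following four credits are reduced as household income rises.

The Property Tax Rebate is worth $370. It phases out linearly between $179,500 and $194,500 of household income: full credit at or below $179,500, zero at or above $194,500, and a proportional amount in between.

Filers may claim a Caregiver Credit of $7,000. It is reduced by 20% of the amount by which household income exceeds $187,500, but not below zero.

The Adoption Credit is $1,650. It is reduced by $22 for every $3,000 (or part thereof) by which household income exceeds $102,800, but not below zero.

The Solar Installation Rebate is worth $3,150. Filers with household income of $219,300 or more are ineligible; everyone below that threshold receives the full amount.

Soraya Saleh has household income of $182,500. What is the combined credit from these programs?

Property Tax Rebate: $182,500 is $3,000 into a $15,000 phase-out range, leaving 12,000/15,000 of the credit: $370 × 12,000/15,000 = $296.
Caregiver Credit: $182,500 is at or below the $187,500 threshold, so the full $7,000 applies.
Adoption Credit: income exceeds $102,800 by $79,700, which is 27 full-or-partial $3,000 increments; reduction = 27 × $22 = $594, leaving $1,056.
Solar Installation Rebate: $182,500 is below the $219,300 cutoff, so the full $3,150 applies.
Total: $296 + $7,000 + $1,056 + $3,150 = $11,502.

$11,502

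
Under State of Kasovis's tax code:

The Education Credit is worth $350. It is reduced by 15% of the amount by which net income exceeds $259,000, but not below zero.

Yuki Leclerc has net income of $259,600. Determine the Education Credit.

$260

Education Credit: 15% of the $600 excess over $259,000 is $90; credit = $350 − $90 = $260.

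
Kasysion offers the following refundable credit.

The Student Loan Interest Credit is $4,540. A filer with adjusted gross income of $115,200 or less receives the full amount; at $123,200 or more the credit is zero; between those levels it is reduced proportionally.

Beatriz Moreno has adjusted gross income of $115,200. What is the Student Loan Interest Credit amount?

Student Loan Interest Credit: $115,200 is at or below the $115,200 threshold, so the full $4,540 applies.

$4,540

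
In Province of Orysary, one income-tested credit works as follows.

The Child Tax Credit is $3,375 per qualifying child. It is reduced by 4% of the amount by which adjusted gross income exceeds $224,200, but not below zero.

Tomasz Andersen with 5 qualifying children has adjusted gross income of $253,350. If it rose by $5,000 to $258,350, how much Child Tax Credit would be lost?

At $253,350 — base = 5 × $3,375 = $16,875. 4% of the $29,150 excess over $224,200 is $1,166; credit = $16,875 − $1,166 = $15,709.
At $258,350 — base = 5 × $3,375 = $16,875. 4% of the $34,150 excess over $224,200 is $1,366; credit = $16,875 − $1,366 = $15,509.
Lost: $15,709 − $15,509 = $200.

$200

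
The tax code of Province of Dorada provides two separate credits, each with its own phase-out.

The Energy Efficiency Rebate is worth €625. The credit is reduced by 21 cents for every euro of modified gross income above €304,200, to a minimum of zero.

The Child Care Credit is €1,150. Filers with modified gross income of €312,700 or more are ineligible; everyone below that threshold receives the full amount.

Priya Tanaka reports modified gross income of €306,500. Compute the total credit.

Energy Efficiency Rebate: 21% of the €2,300 excess over €304,200 is €483; credit = €625 − €483 = €142.
Child Care Credit: €306,500 is below the €312,700 cutoff, so the full €1,150 applies.
Total: €142 + €1,150 = €1,292.

€1,292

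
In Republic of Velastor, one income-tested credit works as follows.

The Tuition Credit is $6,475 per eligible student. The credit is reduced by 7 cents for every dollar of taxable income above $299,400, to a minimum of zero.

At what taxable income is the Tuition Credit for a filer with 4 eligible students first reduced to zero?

$669,400

Full credit = 4 × $6,475 = $25,900.
The credit falls by 7% of each dollar above $299,400, so it reaches zero when the excess is $25,900 / 7% = $370,000: income = $299,400 + $370,000 = $669,400.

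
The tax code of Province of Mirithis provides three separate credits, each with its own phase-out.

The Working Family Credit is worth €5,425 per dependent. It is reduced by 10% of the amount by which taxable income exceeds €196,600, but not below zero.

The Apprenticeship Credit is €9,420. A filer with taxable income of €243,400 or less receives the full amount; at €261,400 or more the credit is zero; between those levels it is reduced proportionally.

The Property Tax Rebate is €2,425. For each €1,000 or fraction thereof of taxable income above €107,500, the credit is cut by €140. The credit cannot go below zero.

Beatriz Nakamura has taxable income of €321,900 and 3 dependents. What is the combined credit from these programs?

Working Family Credit: base = 3 × €5,425 = €16,275. 10% of the €125,300 excess over €196,600 is €12,530; credit = €16,275 − €12,530 = €3,745.
Apprenticeship Credit: €321,900 is at or above €261,400, so the credit is €0.
Property Tax Rebate: income exceeds €107,500 by €214,400 → 215 increments × €140 = €30,100 ≥ base, so the credit is €0.
Total: €3,745 + €0 + €0 = €3,745.

€3,745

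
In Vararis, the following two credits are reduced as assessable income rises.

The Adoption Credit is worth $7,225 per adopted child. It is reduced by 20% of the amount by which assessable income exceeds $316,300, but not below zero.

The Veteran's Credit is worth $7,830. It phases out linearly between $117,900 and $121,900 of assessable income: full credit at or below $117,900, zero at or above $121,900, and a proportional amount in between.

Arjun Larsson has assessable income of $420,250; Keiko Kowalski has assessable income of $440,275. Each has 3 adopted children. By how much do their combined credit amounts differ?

Arjun ($420,250): Adoption Credit: base = 3 × $7,225 = $21,675. 20% of the $103,950 excess over $316,300 is $20,790; credit = $21,675 − $20,790 = $885. Veteran's Credit: $420,250 is at or above $121,900, so the credit is $0. total $885 + $0 = $885
Keiko ($440,275): Adoption Credit: base = 3 × $7,225 = $21,675. 20% of the $123,975 excess over $316,300 is $24,795 ≥ base, so the credit is $0. Veteran's Credit: $440,275 is at or above $121,900, so the credit is $0. total $0 + $0 = $0
Difference: |$885 − $0| = $885.

$885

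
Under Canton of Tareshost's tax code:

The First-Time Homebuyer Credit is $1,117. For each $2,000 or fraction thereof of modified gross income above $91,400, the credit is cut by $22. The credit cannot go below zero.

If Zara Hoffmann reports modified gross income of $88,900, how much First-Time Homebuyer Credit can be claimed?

$1,117

First-Time Homebuyer Credit: $88,900 is at or below the $91,400 threshold, so the full $1,117 applies.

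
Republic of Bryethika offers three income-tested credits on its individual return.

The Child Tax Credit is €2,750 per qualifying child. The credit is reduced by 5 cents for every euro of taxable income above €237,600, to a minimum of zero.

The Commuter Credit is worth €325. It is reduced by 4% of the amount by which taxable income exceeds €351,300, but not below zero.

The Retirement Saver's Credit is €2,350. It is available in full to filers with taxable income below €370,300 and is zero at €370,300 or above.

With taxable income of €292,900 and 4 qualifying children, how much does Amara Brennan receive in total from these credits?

€10,910

Child Tax Credit: base = 4 × €2,750 = €11,000. 5% of the €55,300 excess over €237,600 is €2,765; credit = €11,000 − €2,765 = €8,235.
Commuter Credit: €292,900 is at or below the €351,300 threshold, so the full €325 applies.
Retirement Saver's Credit: €292,900 is below the €370,300 cutoff, so the full €2,350 applies.
Total: €8,235 + €325 + €2,350 = €10,910.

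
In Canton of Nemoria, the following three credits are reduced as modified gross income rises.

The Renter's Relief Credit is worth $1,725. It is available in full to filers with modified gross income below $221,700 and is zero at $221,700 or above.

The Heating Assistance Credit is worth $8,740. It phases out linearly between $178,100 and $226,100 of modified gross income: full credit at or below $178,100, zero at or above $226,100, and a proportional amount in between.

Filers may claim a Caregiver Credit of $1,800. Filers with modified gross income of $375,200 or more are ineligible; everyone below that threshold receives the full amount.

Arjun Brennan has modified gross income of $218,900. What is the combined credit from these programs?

$4,836

Renter's Relief Credit: $218,900 is below the $221,700 cutoff, so the full $1,725 applies.
Heating Assistance Credit: $218,900 is $40,800 into a $48,000 phase-out range, leaving 7,200/48,000 of the credit: $8,740 × 7,200/48,000 = $1,311.
Caregiver Credit: $218,900 is below the $375,200 cutoff, so the full $1,800 applies.
Total: $1,725 + $1,311 + $1,800 = $4,836.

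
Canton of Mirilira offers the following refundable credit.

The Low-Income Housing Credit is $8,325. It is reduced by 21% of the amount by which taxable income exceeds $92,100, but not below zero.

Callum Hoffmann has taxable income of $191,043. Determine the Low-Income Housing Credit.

$0

Low-Income Housing Credit: 21% of the $98,943 excess over $92,100 is $20,778.03 ≥ base, so the credit is $0.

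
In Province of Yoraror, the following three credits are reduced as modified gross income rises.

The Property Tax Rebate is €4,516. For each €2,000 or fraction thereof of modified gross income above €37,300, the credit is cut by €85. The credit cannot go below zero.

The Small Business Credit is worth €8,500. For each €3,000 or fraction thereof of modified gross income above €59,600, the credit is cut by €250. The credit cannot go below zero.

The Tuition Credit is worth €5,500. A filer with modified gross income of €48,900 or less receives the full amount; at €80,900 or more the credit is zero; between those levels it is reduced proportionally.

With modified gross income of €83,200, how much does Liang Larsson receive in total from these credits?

€9,061

Property Tax Rebate: income exceeds €37,300 by €45,900, which is 23 full-or-partial €2,000 increments; reduction = 23 × €85 = €1,955, leaving €2,561.
Small Business Credit: income exceeds €59,600 by €23,600, which is 8 full-or-partial €3,000 increments; reduction = 8 × €250 = €2,000, leaving €6,500.
Tuition Credit: €83,200 is at or above €80,900, so the credit is €0.
Total: €2,561 + €6,500 + €0 = €9,061.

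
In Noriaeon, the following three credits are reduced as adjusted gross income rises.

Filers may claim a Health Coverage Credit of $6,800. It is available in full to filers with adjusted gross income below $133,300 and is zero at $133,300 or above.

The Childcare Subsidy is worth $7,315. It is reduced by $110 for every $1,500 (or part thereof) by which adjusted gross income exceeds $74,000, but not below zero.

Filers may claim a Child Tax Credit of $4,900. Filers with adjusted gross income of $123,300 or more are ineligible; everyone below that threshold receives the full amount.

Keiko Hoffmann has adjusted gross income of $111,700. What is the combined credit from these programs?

$16,155

Health Coverage Credit: $111,700 is below the $133,300 cutoff, so the full $6,800 applies.
Childcare Subsidy: income exceeds $74,000 by $37,700, which is 26 full-or-partial $1,500 increments; reduction = 26 × $110 = $2,860, leaving $4,455.
Child Tax Credit: $111,700 is below the $123,300 cutoff, so the full $4,900 applies.
Total: $6,800 + $4,455 + $4,900 = $16,155.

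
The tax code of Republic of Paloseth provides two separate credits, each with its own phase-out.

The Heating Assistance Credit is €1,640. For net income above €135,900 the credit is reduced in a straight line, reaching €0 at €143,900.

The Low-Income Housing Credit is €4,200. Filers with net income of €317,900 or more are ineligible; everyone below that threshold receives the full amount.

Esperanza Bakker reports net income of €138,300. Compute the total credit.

Heating Assistance Credit: €138,300 is €2,400 into a €8,000 phase-out range, leaving 5,600/8,000 of the credit: €1,640 × 5,600/8,000 = €1,148.
Low-Income Housing Credit: €138,300 is below the €317,900 cutoff, so the full €4,200 applies.
Total: €1,148 + €4,200 = €5,348.

€5,348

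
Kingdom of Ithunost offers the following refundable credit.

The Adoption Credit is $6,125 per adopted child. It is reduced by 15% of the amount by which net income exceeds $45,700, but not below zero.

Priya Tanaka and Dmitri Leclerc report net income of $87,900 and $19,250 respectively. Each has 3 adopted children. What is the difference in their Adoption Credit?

$6,330

Priya ($87,900): Adoption Credit: base = 3 × $6,125 = $18,375. 15% of the $42,200 excess over $45,700 is $6,330; credit = $18,375 − $6,330 = $12,045.
Dmitri ($19,250): Adoption Credit: base = 3 × $6,125 = $18,375. $19,250 is at or below the $45,700 threshold, so the full $18,375 applies.
Difference: |$12,045 − $18,375| = $6,330.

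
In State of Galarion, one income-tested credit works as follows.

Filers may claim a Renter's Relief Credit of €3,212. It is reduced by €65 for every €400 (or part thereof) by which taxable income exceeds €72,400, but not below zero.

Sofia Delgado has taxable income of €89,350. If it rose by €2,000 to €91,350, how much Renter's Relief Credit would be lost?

At €89,350 — income exceeds €72,400 by €16,950, which is 43 full-or-partial €400 increments; reduction = 43 × €65 = €2,795, leaving €417.
At €91,350 — income exceeds €72,400 by €18,950, which is 48 full-or-partial €400 increments; reduction = 48 × €65 = €3,120, leaving €92.
Lost: €417 − €92 = €325.

€325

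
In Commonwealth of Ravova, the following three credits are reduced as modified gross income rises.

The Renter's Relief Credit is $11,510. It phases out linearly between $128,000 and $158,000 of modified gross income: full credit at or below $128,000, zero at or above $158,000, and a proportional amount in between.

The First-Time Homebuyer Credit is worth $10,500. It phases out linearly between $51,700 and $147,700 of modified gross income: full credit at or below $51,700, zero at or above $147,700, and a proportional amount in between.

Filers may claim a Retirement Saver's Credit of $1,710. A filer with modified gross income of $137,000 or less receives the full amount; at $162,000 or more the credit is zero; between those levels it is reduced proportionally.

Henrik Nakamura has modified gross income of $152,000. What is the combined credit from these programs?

Renter's Relief Credit: $152,000 is $24,000 into a $30,000 phase-out range, leaving 6,000/30,000 of the credit: $11,510 × 6,000/30,000 = $2,302.
First-Time Homebuyer Credit: $152,000 is at or above $147,700, so the credit is $0.
Retirement Saver's Credit: $152,000 is $15,000 into a $25,000 phase-out range, leaving 10,000/25,000 of the credit: $1,710 × 10,000/25,000 = $684.
Total: $2,302 + $0 + $684 = $2,986.

$2,986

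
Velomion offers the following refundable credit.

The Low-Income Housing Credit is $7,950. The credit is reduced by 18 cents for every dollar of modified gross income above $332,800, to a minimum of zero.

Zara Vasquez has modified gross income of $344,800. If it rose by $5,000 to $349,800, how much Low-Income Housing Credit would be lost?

$900

At $344,800 — 18% of the $12,000 excess over $332,800 is $2,160; credit = $7,950 − $2,160 = $5,790.
At $349,800 — 18% of the $17,000 excess over $332,800 is $3,060; credit = $7,950 − $3,060 = $4,890.
Lost: $5,790 − $4,890 = $900.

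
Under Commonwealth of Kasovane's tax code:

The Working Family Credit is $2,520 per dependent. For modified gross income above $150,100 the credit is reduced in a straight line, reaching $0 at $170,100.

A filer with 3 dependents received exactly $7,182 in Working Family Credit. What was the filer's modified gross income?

Full credit = 3 × $2,520 = $7,560.
$7,182 is 7,182/7,560 of the full $7,560, so 378/7,560 of the $20,000 range has been used: income = $150,100 + $20,000 × 378/7,560 = $151,100.

$151,100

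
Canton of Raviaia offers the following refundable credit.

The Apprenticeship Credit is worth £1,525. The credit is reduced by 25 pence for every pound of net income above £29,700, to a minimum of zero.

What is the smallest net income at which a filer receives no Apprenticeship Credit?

The credit falls by 25% of each pound above £29,700, so it reaches zero when the excess is £1,525 / 25% = £6,100: income = £29,700 + £6,100 = £35,800.

£35,800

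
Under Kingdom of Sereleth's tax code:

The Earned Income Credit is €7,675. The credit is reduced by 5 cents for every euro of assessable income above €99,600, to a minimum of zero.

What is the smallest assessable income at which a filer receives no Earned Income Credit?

The credit falls by 5% of each euro above €99,600, so it reaches zero when the excess is €7,675 / 5% = €153,500: income = €99,600 + €153,500 = €253,100.

€253,100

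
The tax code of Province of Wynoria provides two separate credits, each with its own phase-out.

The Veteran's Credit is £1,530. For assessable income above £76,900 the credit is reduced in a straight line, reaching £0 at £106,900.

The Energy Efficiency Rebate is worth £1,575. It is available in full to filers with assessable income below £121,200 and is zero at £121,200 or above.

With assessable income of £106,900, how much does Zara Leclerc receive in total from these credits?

£1,575

Veteran's Credit: £106,900 is at or above £106,900, so the credit is £0.
Energy Efficiency Rebate: £106,900 is below the £121,200 cutoff, so the full £1,575 applies.
Total: £0 + £1,575 = £1,575.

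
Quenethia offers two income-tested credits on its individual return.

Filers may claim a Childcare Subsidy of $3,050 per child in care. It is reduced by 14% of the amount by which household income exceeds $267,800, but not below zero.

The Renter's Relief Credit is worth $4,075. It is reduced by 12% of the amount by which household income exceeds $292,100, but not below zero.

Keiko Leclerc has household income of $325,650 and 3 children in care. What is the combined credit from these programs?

$1,100

Childcare Subsidy: base = 3 × $3,050 = $9,150. 14% of the $57,850 excess over $267,800 is $8,099; credit = $9,150 − $8,099 = $1,051.
Renter's Relief Credit: 12% of the $33,550 excess over $292,100 is $4,026; credit = $4,075 − $4,026 = $49.
Total: $1,051 + $49 = $1,100.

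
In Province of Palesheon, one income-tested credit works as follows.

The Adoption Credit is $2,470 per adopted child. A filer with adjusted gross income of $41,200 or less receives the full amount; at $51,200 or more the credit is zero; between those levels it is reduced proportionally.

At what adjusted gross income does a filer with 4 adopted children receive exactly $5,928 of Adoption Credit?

Full credit = 4 × $2,470 = $9,880.
$5,928 is 5,928/9,880 of the full $9,880, so 3,952/9,880 of the $10,000 range has been used: income = $41,200 + $10,000 × 3,952/9,880 = $45,200.

$45,200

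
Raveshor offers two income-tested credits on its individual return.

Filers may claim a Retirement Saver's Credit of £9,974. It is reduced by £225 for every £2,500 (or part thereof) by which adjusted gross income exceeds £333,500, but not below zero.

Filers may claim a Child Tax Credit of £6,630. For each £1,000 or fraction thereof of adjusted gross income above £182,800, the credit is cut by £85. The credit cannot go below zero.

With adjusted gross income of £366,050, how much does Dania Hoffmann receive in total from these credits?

Retirement Saver's Credit: income exceeds £333,500 by £32,550, which is 14 full-or-partial £2,500 increments; reduction = 14 × £225 = £3,150, leaving £6,824.
Child Tax Credit: income exceeds £182,800 by £183,250 → 184 increments × £85 = £15,640 ≥ base, so the credit is £0.
Total: £6,824 + £0 = £6,824.

£6,824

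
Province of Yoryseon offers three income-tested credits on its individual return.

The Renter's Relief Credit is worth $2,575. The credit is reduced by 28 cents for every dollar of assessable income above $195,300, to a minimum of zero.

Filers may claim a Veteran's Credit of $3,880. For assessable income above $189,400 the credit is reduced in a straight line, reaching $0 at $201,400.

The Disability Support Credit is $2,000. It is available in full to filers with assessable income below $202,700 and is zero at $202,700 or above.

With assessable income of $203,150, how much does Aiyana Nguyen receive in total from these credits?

Renter's Relief Credit: 28% of the $7,850 excess over $195,300 is $2,198; credit = $2,575 − $2,198 = $377.
Veteran's Credit: $203,150 is at or above $201,400, so the credit is $0.
Disability Support Credit: $203,150 meets or exceeds the $202,700 cutoff, so the credit is $0.
Total: $377 + $0 + $0 = $377.

$377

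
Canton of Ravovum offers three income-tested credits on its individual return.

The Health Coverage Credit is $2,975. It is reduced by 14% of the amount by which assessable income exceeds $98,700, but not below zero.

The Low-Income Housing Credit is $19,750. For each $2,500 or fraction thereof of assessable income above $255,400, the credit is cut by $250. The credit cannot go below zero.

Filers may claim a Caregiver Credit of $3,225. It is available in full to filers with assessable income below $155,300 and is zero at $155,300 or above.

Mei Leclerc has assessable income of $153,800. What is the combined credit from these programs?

Health Coverage Credit: 14% of the $55,100 excess over $98,700 is $7,714 ≥ base, so the credit is $0.
Low-Income Housing Credit: $153,800 is at or below the $255,400 threshold, so the full $19,750 applies.
Caregiver Credit: $153,800 is below the $155,300 cutoff, so the full $3,225 applies.
Total: $0 + $19,750 + $3,225 = $22,975.

$22,975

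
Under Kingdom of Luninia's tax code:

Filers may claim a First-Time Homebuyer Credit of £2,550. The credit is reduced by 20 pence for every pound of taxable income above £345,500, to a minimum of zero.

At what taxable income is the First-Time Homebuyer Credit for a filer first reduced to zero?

£358,250

The credit falls by 20% of each pound above £345,500, so it reaches zero when the excess is £2,550 / 20% = £12,750: income = £345,500 + £12,750 = £358,250.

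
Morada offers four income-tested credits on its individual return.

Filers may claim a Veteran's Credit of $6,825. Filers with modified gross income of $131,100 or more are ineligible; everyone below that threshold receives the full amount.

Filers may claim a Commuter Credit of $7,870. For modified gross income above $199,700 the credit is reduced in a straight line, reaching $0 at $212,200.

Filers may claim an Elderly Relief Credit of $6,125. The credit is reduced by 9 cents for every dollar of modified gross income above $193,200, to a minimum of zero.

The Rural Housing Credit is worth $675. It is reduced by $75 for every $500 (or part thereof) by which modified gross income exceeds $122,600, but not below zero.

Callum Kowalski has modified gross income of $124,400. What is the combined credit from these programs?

$21,195

Veteran's Credit: $124,400 is below the $131,100 cutoff, so the full $6,825 applies.
Commuter Credit: $124,400 is at or below the $199,700 threshold, so the full $7,870 applies.
Elderly Relief Credit: $124,400 is at or below the $193,200 threshold, so the full $6,125 applies.
Rural Housing Credit: income exceeds $122,600 by $1,800, which is 4 full-or-partial $500 increments; reduction = 4 × $75 = $300, leaving $375.
Total: $6,825 + $7,870 + $6,125 + $375 = $21,195.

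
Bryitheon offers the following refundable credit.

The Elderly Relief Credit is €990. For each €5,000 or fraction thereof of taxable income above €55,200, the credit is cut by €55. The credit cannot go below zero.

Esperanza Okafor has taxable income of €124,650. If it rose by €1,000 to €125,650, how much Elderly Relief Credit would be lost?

At €124,650 — income exceeds €55,200 by €69,450, which is 14 full-or-partial €5,000 increments; reduction = 14 × €55 = €770, leaving €220.
At €125,650 — income exceeds €55,200 by €70,450, which is 15 full-or-partial €5,000 increments; reduction = 15 × €55 = €825, leaving €165.
Lost: €220 − €165 = €55.

€55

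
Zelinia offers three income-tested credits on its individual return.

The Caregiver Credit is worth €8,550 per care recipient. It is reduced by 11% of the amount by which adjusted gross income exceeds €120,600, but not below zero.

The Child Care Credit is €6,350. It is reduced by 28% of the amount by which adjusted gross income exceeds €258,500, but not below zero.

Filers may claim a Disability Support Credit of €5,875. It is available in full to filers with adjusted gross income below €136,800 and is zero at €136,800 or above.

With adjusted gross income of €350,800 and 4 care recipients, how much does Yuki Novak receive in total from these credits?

€8,878

Caregiver Credit: base = 4 × €8,550 = €34,200. 11% of the €230,200 excess over €120,600 is €25,322; credit = €34,200 − €25,322 = €8,878.
Child Care Credit: 28% of the €92,300 excess over €258,500 is €25,844 ≥ base, so the credit is €0.
Disability Support Credit: €350,800 meets or exceeds the €136,800 cutoff, so the credit is €0.
Total: €8,878 + €0 + €0 = €8,878.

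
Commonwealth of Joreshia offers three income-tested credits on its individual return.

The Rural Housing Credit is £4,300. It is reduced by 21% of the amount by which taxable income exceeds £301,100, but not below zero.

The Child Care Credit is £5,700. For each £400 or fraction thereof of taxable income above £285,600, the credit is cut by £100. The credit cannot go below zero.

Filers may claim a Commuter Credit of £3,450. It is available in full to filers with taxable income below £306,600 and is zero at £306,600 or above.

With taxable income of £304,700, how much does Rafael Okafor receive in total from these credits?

£7,894

Rural Housing Credit: 21% of the £3,600 excess over £301,100 is £756; credit = £4,300 − £756 = £3,544.
Child Care Credit: income exceeds £285,600 by £19,100, which is 48 full-or-partial £400 increments; reduction = 48 × £100 = £4,800, leaving £900.
Commuter Credit: £304,700 is below the £306,600 cutoff, so the full £3,450 applies.
Total: £3,544 + £900 + £3,450 = £7,894.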